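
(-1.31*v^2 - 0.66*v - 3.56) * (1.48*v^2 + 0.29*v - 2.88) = -1.9388*v^4 - 1.3567*v^3 - 1.6874*v^2 + 0.8684*v + 10.2528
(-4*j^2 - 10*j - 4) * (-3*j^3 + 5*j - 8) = 12*j^5 + 30*j^4 - 8*j^3 - 18*j^2 + 60*j + 32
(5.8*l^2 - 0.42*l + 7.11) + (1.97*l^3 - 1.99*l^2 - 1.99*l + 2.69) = 1.97*l^3 + 3.81*l^2 - 2.41*l + 9.8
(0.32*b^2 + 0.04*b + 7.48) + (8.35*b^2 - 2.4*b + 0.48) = 8.67*b^2 - 2.36*b + 7.96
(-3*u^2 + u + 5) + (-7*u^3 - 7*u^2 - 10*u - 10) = -7*u^3 - 10*u^2 - 9*u - 5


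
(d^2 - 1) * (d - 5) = d^3 - 5*d^2 - d + 5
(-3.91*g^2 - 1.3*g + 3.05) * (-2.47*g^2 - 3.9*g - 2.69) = 9.6577*g^4 + 18.46*g^3 + 8.0544*g^2 - 8.398*g - 8.2045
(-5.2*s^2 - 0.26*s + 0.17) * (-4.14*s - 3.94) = 21.528*s^3 + 21.5644*s^2 + 0.3206*s - 0.6698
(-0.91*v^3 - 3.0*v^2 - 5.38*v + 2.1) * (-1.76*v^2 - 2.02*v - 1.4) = 1.6016*v^5 + 7.1182*v^4 + 16.8028*v^3 + 11.3716*v^2 + 3.29*v - 2.94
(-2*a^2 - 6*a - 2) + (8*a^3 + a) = 8*a^3 - 2*a^2 - 5*a - 2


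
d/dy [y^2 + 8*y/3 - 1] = 2*y + 8/3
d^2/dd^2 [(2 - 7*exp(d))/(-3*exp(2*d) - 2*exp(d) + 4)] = (63*exp(4*d) - 114*exp(3*d) + 468*exp(2*d) - 48*exp(d) + 96)*exp(d)/(27*exp(6*d) + 54*exp(5*d) - 72*exp(4*d) - 136*exp(3*d) + 96*exp(2*d) + 96*exp(d) - 64)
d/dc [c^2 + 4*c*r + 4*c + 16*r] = 2*c + 4*r + 4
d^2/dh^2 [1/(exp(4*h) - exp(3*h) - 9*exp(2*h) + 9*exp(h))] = ((-16*exp(3*h) + 9*exp(2*h) + 36*exp(h) - 9)*(exp(3*h) - exp(2*h) - 9*exp(h) + 9) + 2*(4*exp(3*h) - 3*exp(2*h) - 18*exp(h) + 9)^2)*exp(-h)/(exp(3*h) - exp(2*h) - 9*exp(h) + 9)^3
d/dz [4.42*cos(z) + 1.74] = -4.42*sin(z)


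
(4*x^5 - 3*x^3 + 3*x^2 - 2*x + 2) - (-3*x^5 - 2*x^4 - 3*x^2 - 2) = 7*x^5 + 2*x^4 - 3*x^3 + 6*x^2 - 2*x + 4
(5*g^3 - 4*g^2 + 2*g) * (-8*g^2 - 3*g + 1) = -40*g^5 + 17*g^4 + g^3 - 10*g^2 + 2*g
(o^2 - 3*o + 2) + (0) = o^2 - 3*o + 2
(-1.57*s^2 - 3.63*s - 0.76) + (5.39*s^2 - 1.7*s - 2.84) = 3.82*s^2 - 5.33*s - 3.6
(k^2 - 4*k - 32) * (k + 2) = k^3 - 2*k^2 - 40*k - 64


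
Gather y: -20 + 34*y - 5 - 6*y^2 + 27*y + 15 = -6*y^2 + 61*y - 10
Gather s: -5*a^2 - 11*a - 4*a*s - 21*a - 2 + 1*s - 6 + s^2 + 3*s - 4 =-5*a^2 - 32*a + s^2 + s*(4 - 4*a) - 12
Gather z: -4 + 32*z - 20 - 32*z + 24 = 0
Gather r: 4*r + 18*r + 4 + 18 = 22*r + 22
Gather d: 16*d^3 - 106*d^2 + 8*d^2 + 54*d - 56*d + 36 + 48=16*d^3 - 98*d^2 - 2*d + 84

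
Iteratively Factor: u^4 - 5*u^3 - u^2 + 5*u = (u - 1)*(u^3 - 4*u^2 - 5*u) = u*(u - 1)*(u^2 - 4*u - 5) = u*(u - 5)*(u - 1)*(u + 1)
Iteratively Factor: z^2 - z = (z - 1)*(z)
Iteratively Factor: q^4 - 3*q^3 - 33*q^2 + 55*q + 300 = (q - 5)*(q^3 + 2*q^2 - 23*q - 60) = (q - 5)*(q + 4)*(q^2 - 2*q - 15) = (q - 5)^2*(q + 4)*(q + 3)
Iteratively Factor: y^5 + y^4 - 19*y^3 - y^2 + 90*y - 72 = (y - 1)*(y^4 + 2*y^3 - 17*y^2 - 18*y + 72) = (y - 3)*(y - 1)*(y^3 + 5*y^2 - 2*y - 24) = (y - 3)*(y - 1)*(y + 3)*(y^2 + 2*y - 8) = (y - 3)*(y - 2)*(y - 1)*(y + 3)*(y + 4)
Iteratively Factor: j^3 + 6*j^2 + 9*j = (j + 3)*(j^2 + 3*j) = j*(j + 3)*(j + 3)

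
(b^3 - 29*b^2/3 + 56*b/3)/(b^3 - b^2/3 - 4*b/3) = (-3*b^2 + 29*b - 56)/(-3*b^2 + b + 4)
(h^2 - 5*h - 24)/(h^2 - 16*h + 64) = (h + 3)/(h - 8)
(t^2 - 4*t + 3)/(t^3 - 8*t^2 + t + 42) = (t - 1)/(t^2 - 5*t - 14)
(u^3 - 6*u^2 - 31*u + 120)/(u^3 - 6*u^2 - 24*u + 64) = (u^2 + 2*u - 15)/(u^2 + 2*u - 8)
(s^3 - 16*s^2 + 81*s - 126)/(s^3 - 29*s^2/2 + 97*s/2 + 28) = 2*(s^2 - 9*s + 18)/(2*s^2 - 15*s - 8)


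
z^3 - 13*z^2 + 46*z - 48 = (z - 8)*(z - 3)*(z - 2)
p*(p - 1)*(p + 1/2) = p^3 - p^2/2 - p/2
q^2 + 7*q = q*(q + 7)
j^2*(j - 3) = j^3 - 3*j^2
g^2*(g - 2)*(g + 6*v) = g^4 + 6*g^3*v - 2*g^3 - 12*g^2*v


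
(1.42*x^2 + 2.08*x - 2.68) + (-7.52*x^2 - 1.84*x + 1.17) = -6.1*x^2 + 0.24*x - 1.51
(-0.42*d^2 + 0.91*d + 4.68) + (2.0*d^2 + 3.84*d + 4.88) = 1.58*d^2 + 4.75*d + 9.56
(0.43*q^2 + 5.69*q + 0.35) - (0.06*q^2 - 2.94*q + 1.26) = 0.37*q^2 + 8.63*q - 0.91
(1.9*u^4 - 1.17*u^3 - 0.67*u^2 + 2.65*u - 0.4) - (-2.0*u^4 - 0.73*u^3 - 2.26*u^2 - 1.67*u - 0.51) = 3.9*u^4 - 0.44*u^3 + 1.59*u^2 + 4.32*u + 0.11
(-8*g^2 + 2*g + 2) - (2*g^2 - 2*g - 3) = -10*g^2 + 4*g + 5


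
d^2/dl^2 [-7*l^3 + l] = -42*l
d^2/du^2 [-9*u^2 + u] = -18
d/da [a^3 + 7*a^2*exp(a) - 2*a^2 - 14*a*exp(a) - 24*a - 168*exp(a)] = 7*a^2*exp(a) + 3*a^2 - 4*a - 182*exp(a) - 24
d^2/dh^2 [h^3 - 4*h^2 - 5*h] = 6*h - 8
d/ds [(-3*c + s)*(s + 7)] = -3*c + 2*s + 7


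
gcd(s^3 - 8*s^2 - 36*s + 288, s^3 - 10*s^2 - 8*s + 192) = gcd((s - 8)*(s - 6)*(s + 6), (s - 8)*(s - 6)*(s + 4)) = s^2 - 14*s + 48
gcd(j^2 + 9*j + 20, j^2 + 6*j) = 1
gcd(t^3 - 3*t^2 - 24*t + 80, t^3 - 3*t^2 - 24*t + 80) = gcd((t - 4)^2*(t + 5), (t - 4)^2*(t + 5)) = t^3 - 3*t^2 - 24*t + 80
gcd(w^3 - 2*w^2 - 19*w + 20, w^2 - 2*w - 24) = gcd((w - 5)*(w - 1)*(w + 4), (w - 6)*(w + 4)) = w + 4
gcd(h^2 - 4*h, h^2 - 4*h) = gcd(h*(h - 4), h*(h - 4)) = h^2 - 4*h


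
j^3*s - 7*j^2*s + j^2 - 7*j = j*(j - 7)*(j*s + 1)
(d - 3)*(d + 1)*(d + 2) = d^3 - 7*d - 6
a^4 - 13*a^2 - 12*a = a*(a - 4)*(a + 1)*(a + 3)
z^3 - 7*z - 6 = (z - 3)*(z + 1)*(z + 2)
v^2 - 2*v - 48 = (v - 8)*(v + 6)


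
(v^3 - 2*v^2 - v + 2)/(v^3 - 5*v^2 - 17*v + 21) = (v^2 - v - 2)/(v^2 - 4*v - 21)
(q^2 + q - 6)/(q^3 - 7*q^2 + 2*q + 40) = (q^2 + q - 6)/(q^3 - 7*q^2 + 2*q + 40)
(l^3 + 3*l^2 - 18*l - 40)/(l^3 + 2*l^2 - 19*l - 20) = (l + 2)/(l + 1)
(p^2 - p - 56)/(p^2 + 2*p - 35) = (p - 8)/(p - 5)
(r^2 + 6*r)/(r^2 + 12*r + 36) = r/(r + 6)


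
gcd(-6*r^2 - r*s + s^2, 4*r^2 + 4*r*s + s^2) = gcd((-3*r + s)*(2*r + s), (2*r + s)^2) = 2*r + s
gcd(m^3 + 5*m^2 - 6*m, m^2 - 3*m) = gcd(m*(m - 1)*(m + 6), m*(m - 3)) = m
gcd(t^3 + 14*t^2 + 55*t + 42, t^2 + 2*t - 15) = 1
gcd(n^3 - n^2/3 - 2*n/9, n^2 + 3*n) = n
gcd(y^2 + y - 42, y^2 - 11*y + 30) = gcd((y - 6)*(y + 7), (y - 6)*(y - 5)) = y - 6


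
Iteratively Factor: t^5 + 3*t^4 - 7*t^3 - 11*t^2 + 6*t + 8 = (t + 1)*(t^4 + 2*t^3 - 9*t^2 - 2*t + 8) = (t + 1)*(t + 4)*(t^3 - 2*t^2 - t + 2) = (t - 2)*(t + 1)*(t + 4)*(t^2 - 1) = (t - 2)*(t - 1)*(t + 1)*(t + 4)*(t + 1)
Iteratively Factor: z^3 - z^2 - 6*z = (z + 2)*(z^2 - 3*z) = z*(z + 2)*(z - 3)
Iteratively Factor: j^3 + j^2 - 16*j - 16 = (j + 1)*(j^2 - 16) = (j - 4)*(j + 1)*(j + 4)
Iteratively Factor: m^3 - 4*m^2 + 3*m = (m)*(m^2 - 4*m + 3) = m*(m - 3)*(m - 1)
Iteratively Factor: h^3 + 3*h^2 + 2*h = (h + 1)*(h^2 + 2*h) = h*(h + 1)*(h + 2)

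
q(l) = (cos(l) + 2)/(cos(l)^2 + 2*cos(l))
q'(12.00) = -0.75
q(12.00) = 1.19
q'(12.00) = -0.75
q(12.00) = 1.19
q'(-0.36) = -0.40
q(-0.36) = 1.07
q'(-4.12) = 2.66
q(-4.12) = -1.79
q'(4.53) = -29.89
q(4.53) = -5.51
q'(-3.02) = -0.12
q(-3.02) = -1.01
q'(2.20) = 2.33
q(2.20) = -1.70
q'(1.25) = 9.54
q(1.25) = 3.17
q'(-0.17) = -0.17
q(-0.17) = 1.01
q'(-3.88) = 1.23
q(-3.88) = -1.35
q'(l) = (2*sin(l)*cos(l) + 2*sin(l))*(cos(l) + 2)/(cos(l)^2 + 2*cos(l))^2 - sin(l)/(cos(l)^2 + 2*cos(l)) = sin(l)/cos(l)^2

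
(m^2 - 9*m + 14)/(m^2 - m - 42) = (m - 2)/(m + 6)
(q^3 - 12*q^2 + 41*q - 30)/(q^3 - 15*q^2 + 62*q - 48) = (q - 5)/(q - 8)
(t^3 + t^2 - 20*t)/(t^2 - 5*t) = (t^2 + t - 20)/(t - 5)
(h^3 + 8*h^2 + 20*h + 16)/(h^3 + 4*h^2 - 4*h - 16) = (h + 2)/(h - 2)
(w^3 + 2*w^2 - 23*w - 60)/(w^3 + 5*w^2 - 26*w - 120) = (w + 3)/(w + 6)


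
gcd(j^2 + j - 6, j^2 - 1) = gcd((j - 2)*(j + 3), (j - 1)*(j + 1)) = 1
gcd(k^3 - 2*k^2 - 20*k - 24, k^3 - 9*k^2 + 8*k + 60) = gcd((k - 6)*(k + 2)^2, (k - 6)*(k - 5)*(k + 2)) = k^2 - 4*k - 12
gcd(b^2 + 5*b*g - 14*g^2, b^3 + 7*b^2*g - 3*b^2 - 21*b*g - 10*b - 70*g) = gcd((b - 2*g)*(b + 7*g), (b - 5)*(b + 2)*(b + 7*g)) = b + 7*g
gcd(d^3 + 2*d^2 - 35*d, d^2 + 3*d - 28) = d + 7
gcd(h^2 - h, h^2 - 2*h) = h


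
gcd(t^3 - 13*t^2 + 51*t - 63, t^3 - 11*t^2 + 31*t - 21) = t^2 - 10*t + 21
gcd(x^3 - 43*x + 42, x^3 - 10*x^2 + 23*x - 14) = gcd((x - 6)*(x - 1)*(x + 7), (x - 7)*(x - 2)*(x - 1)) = x - 1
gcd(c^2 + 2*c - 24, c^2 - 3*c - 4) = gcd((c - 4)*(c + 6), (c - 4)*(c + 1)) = c - 4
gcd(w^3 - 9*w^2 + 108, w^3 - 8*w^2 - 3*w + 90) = w^2 - 3*w - 18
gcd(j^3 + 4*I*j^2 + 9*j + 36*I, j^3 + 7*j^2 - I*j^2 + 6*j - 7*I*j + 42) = j - 3*I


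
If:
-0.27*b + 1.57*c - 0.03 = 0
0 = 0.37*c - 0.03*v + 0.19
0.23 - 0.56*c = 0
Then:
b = 2.28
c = 0.41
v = 11.40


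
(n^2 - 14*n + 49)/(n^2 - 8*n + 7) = (n - 7)/(n - 1)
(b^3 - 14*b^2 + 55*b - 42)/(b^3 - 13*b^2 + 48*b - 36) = (b - 7)/(b - 6)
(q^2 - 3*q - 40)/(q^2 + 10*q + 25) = (q - 8)/(q + 5)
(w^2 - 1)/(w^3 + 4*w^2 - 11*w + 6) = (w + 1)/(w^2 + 5*w - 6)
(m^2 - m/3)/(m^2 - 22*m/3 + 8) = m*(3*m - 1)/(3*m^2 - 22*m + 24)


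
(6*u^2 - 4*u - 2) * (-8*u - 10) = -48*u^3 - 28*u^2 + 56*u + 20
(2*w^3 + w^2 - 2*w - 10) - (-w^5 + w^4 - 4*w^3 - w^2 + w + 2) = w^5 - w^4 + 6*w^3 + 2*w^2 - 3*w - 12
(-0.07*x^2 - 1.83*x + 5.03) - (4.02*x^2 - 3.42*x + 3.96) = -4.09*x^2 + 1.59*x + 1.07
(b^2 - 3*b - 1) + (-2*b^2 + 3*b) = -b^2 - 1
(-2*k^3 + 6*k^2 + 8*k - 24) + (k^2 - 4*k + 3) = -2*k^3 + 7*k^2 + 4*k - 21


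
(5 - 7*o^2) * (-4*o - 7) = 28*o^3 + 49*o^2 - 20*o - 35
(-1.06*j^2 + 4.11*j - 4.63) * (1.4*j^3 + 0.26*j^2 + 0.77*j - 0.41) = -1.484*j^5 + 5.4784*j^4 - 6.2296*j^3 + 2.3955*j^2 - 5.2502*j + 1.8983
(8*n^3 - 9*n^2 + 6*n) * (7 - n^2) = -8*n^5 + 9*n^4 + 50*n^3 - 63*n^2 + 42*n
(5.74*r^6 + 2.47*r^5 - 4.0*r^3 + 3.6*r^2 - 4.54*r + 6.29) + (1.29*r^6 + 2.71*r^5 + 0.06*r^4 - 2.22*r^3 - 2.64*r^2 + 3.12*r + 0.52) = 7.03*r^6 + 5.18*r^5 + 0.06*r^4 - 6.22*r^3 + 0.96*r^2 - 1.42*r + 6.81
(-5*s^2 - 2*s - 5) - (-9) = -5*s^2 - 2*s + 4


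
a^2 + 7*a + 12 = (a + 3)*(a + 4)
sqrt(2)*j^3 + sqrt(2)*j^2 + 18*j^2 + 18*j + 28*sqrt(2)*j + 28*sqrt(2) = (j + 2*sqrt(2))*(j + 7*sqrt(2))*(sqrt(2)*j + sqrt(2))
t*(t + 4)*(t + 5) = t^3 + 9*t^2 + 20*t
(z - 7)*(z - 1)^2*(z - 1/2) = z^4 - 19*z^3/2 + 39*z^2/2 - 29*z/2 + 7/2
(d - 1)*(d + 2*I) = d^2 - d + 2*I*d - 2*I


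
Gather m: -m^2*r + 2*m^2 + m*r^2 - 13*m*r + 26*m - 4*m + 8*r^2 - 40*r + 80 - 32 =m^2*(2 - r) + m*(r^2 - 13*r + 22) + 8*r^2 - 40*r + 48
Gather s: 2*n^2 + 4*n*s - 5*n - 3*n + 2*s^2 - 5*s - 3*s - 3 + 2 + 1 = 2*n^2 - 8*n + 2*s^2 + s*(4*n - 8)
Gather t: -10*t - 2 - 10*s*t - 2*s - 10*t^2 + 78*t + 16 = -2*s - 10*t^2 + t*(68 - 10*s) + 14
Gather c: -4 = -4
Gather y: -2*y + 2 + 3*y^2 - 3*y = 3*y^2 - 5*y + 2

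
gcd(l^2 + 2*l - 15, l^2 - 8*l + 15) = l - 3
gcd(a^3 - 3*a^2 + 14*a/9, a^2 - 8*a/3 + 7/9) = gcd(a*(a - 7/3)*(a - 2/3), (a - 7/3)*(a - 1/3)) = a - 7/3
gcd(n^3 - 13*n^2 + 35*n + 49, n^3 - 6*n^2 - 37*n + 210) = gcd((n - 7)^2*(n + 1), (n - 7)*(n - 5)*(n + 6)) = n - 7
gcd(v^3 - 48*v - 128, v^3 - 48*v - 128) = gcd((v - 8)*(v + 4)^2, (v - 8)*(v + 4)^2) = v^3 - 48*v - 128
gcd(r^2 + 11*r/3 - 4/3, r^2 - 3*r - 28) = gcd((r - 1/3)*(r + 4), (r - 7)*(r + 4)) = r + 4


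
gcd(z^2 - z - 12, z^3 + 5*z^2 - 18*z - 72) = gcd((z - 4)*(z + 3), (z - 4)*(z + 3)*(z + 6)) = z^2 - z - 12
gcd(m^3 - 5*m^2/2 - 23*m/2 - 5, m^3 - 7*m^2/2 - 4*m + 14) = m + 2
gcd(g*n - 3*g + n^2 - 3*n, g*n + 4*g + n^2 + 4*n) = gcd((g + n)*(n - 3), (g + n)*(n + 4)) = g + n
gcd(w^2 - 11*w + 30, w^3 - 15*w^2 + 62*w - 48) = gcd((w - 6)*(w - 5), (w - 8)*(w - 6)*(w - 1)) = w - 6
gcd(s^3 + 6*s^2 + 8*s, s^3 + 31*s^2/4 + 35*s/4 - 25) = s + 4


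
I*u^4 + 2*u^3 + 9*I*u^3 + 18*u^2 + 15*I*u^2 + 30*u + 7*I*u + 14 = (u + 1)*(u + 7)*(u - 2*I)*(I*u + I)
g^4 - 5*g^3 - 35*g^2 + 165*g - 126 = (g - 7)*(g - 3)*(g - 1)*(g + 6)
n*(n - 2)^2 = n^3 - 4*n^2 + 4*n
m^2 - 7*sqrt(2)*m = m*(m - 7*sqrt(2))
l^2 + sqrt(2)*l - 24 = (l - 3*sqrt(2))*(l + 4*sqrt(2))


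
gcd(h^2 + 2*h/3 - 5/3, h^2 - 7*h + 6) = h - 1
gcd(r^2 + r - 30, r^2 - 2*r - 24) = 1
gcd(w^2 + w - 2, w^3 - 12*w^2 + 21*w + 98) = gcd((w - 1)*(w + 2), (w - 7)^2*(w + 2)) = w + 2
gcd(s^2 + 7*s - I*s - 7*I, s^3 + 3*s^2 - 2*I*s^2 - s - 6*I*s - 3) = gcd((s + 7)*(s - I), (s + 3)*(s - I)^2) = s - I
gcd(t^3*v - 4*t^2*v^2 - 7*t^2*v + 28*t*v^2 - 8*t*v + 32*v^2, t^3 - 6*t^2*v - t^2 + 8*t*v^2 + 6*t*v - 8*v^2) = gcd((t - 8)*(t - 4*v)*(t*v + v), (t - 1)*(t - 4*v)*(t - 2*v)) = t - 4*v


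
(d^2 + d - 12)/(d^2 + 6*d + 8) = (d - 3)/(d + 2)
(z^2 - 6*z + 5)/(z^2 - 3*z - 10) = (z - 1)/(z + 2)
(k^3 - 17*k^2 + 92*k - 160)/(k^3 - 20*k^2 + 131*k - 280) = (k - 4)/(k - 7)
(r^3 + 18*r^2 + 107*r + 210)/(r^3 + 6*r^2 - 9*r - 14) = (r^2 + 11*r + 30)/(r^2 - r - 2)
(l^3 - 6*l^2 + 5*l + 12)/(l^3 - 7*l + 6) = (l^3 - 6*l^2 + 5*l + 12)/(l^3 - 7*l + 6)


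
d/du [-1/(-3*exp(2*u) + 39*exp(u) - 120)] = (13 - 2*exp(u))*exp(u)/(3*(exp(2*u) - 13*exp(u) + 40)^2)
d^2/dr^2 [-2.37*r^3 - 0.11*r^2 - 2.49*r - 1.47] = -14.22*r - 0.22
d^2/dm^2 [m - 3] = 0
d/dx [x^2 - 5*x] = 2*x - 5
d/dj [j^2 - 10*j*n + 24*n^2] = 2*j - 10*n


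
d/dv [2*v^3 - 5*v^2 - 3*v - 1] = 6*v^2 - 10*v - 3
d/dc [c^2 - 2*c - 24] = 2*c - 2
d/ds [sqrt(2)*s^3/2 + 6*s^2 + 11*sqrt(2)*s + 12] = 3*sqrt(2)*s^2/2 + 12*s + 11*sqrt(2)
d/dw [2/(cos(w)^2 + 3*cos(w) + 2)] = 2*(2*cos(w) + 3)*sin(w)/(cos(w)^2 + 3*cos(w) + 2)^2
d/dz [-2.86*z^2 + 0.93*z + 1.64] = 0.93 - 5.72*z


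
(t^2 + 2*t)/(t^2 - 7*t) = (t + 2)/(t - 7)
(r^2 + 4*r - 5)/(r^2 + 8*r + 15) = (r - 1)/(r + 3)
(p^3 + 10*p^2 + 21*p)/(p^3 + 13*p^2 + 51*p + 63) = p/(p + 3)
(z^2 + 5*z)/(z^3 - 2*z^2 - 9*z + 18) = z*(z + 5)/(z^3 - 2*z^2 - 9*z + 18)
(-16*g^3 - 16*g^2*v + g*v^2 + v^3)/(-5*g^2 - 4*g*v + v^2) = (-16*g^2 + v^2)/(-5*g + v)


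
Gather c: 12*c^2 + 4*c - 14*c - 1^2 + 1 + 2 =12*c^2 - 10*c + 2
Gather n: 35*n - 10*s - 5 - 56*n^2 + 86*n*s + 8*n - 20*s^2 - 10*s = -56*n^2 + n*(86*s + 43) - 20*s^2 - 20*s - 5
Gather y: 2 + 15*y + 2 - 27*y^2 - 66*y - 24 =-27*y^2 - 51*y - 20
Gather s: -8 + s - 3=s - 11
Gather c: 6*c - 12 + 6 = 6*c - 6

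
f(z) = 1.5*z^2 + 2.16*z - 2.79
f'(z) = 3.0*z + 2.16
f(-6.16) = 40.82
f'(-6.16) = -16.32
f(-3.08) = 4.79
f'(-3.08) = -7.08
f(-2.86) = 3.30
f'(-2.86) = -6.42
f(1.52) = 3.96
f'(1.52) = 6.72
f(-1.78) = -1.88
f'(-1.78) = -3.18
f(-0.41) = -3.42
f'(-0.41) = 0.93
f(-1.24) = -3.16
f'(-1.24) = -1.56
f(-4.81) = 21.52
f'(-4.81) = -12.27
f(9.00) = 138.15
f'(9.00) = 29.16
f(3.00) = 17.19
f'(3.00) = 11.16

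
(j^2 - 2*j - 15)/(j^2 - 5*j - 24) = (j - 5)/(j - 8)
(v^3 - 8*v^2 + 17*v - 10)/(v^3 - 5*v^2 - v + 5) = (v - 2)/(v + 1)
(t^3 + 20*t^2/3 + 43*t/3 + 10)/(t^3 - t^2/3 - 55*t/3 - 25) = (t + 2)/(t - 5)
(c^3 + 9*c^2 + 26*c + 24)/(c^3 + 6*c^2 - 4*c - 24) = (c^2 + 7*c + 12)/(c^2 + 4*c - 12)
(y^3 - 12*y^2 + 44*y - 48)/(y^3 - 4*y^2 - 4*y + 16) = (y - 6)/(y + 2)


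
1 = 1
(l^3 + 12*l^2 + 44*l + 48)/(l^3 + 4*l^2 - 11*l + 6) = (l^2 + 6*l + 8)/(l^2 - 2*l + 1)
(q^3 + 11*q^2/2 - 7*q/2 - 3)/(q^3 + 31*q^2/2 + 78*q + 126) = (2*q^2 - q - 1)/(2*q^2 + 19*q + 42)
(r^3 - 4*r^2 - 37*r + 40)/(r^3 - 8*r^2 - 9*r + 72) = (r^2 + 4*r - 5)/(r^2 - 9)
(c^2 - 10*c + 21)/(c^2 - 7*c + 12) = (c - 7)/(c - 4)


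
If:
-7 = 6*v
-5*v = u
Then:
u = 35/6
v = -7/6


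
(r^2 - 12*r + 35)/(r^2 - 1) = (r^2 - 12*r + 35)/(r^2 - 1)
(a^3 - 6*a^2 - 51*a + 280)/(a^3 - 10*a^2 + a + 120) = (a + 7)/(a + 3)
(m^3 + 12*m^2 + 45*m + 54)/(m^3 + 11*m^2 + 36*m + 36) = (m + 3)/(m + 2)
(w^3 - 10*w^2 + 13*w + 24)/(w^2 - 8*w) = w - 2 - 3/w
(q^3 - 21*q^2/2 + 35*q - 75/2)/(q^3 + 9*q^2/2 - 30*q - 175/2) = (2*q^2 - 11*q + 15)/(2*q^2 + 19*q + 35)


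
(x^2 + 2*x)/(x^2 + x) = (x + 2)/(x + 1)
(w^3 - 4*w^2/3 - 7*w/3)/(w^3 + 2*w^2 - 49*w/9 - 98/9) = 3*w*(w + 1)/(3*w^2 + 13*w + 14)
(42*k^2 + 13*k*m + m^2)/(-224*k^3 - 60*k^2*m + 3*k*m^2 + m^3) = (-6*k - m)/(32*k^2 + 4*k*m - m^2)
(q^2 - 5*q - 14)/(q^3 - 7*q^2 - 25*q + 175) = (q + 2)/(q^2 - 25)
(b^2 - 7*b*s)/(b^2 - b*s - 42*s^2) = b/(b + 6*s)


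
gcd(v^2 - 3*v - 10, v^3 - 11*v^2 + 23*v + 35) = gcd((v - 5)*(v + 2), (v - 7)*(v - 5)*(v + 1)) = v - 5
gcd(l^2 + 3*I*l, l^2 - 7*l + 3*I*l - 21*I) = l + 3*I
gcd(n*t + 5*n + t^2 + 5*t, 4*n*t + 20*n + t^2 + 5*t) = t + 5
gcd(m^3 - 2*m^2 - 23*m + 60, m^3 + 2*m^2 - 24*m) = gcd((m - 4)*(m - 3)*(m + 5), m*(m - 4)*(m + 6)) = m - 4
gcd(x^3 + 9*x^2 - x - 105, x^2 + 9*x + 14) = x + 7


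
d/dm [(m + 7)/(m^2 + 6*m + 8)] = (m^2 + 6*m - 2*(m + 3)*(m + 7) + 8)/(m^2 + 6*m + 8)^2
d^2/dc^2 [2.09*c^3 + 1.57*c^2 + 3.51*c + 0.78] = 12.54*c + 3.14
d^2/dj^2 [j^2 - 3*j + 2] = 2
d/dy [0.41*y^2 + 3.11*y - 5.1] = 0.82*y + 3.11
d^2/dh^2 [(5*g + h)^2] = 2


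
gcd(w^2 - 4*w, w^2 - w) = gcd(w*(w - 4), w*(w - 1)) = w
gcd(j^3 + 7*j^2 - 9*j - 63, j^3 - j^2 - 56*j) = j + 7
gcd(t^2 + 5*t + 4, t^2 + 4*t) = t + 4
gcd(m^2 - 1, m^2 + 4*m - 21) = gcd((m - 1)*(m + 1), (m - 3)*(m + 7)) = 1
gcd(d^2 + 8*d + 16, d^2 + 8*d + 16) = d^2 + 8*d + 16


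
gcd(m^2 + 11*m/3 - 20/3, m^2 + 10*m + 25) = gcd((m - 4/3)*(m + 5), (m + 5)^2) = m + 5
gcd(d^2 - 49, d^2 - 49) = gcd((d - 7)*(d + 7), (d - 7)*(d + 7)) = d^2 - 49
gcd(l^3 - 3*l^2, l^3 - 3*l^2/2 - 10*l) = l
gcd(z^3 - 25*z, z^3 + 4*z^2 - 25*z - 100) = z^2 - 25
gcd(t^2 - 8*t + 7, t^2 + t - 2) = t - 1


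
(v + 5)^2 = v^2 + 10*v + 25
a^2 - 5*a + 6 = (a - 3)*(a - 2)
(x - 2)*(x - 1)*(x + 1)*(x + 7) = x^4 + 5*x^3 - 15*x^2 - 5*x + 14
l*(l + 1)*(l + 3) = l^3 + 4*l^2 + 3*l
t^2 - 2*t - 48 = (t - 8)*(t + 6)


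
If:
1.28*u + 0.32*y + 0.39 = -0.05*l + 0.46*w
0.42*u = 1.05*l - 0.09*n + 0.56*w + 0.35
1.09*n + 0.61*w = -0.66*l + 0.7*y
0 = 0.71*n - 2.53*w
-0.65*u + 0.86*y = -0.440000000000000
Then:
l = -0.38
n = -0.15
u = -0.15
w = -0.04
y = -0.62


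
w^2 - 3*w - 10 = (w - 5)*(w + 2)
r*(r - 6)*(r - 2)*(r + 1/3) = r^4 - 23*r^3/3 + 28*r^2/3 + 4*r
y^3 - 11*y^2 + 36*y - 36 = (y - 6)*(y - 3)*(y - 2)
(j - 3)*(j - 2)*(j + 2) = j^3 - 3*j^2 - 4*j + 12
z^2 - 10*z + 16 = (z - 8)*(z - 2)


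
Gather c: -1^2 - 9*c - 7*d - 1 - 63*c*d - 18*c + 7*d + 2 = c*(-63*d - 27)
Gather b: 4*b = 4*b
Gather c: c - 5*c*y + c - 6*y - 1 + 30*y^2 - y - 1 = c*(2 - 5*y) + 30*y^2 - 7*y - 2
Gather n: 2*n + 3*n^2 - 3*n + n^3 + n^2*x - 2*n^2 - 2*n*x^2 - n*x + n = n^3 + n^2*(x + 1) + n*(-2*x^2 - x)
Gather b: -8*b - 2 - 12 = -8*b - 14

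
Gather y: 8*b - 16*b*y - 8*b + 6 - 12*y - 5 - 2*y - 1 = y*(-16*b - 14)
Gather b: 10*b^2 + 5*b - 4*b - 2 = 10*b^2 + b - 2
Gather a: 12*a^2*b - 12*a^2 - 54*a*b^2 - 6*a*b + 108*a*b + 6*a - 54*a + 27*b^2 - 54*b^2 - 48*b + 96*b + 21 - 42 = a^2*(12*b - 12) + a*(-54*b^2 + 102*b - 48) - 27*b^2 + 48*b - 21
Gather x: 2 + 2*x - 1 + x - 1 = 3*x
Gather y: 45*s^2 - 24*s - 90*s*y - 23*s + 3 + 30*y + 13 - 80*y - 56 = 45*s^2 - 47*s + y*(-90*s - 50) - 40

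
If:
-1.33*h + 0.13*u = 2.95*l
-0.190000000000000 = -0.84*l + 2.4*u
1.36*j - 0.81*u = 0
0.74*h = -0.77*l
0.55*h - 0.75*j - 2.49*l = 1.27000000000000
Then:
No Solution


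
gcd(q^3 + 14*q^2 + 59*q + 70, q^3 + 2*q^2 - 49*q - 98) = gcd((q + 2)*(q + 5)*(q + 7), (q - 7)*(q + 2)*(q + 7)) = q^2 + 9*q + 14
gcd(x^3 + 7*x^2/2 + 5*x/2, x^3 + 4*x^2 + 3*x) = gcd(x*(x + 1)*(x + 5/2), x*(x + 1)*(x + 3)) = x^2 + x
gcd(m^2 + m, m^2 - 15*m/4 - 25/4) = 1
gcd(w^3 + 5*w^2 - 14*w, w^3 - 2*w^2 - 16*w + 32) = w - 2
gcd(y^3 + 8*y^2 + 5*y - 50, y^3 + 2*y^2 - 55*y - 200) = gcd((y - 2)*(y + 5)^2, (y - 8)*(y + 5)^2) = y^2 + 10*y + 25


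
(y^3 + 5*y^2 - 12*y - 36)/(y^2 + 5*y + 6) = (y^2 + 3*y - 18)/(y + 3)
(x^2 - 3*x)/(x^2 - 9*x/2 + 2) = 2*x*(x - 3)/(2*x^2 - 9*x + 4)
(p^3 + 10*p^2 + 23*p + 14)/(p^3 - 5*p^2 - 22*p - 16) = (p + 7)/(p - 8)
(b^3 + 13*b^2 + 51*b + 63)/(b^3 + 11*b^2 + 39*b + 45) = (b + 7)/(b + 5)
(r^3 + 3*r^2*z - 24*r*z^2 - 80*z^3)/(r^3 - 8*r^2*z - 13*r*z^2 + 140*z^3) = (-r - 4*z)/(-r + 7*z)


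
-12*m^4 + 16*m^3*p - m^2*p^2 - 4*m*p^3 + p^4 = (-3*m + p)*(-2*m + p)*(-m + p)*(2*m + p)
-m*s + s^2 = s*(-m + s)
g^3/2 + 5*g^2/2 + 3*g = g*(g/2 + 1)*(g + 3)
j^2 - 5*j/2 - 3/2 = (j - 3)*(j + 1/2)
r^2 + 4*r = r*(r + 4)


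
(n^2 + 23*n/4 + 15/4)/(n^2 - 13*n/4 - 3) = (n + 5)/(n - 4)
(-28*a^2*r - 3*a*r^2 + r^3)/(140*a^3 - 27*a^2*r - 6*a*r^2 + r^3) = r*(4*a + r)/(-20*a^2 + a*r + r^2)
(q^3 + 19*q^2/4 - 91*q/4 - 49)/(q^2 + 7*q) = q - 9/4 - 7/q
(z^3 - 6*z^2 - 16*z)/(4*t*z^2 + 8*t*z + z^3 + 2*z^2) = (z - 8)/(4*t + z)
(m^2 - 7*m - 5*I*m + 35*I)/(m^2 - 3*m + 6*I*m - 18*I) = (m^2 + m*(-7 - 5*I) + 35*I)/(m^2 + m*(-3 + 6*I) - 18*I)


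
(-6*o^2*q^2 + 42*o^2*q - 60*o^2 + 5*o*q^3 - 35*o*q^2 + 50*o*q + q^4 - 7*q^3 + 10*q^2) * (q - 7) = -6*o^2*q^3 + 84*o^2*q^2 - 354*o^2*q + 420*o^2 + 5*o*q^4 - 70*o*q^3 + 295*o*q^2 - 350*o*q + q^5 - 14*q^4 + 59*q^3 - 70*q^2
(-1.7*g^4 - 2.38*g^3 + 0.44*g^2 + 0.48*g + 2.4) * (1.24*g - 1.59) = -2.108*g^5 - 0.2482*g^4 + 4.3298*g^3 - 0.1044*g^2 + 2.2128*g - 3.816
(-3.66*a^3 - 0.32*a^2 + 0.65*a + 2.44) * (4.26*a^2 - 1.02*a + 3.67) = -15.5916*a^5 + 2.37*a^4 - 10.3368*a^3 + 8.557*a^2 - 0.1033*a + 8.9548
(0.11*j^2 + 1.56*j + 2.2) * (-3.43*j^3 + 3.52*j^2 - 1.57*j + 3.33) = -0.3773*j^5 - 4.9636*j^4 - 2.2275*j^3 + 5.6611*j^2 + 1.7408*j + 7.326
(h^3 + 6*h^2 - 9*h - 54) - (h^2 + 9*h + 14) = h^3 + 5*h^2 - 18*h - 68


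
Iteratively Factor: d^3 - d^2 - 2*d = (d + 1)*(d^2 - 2*d) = d*(d + 1)*(d - 2)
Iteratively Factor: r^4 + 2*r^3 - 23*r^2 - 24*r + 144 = (r + 4)*(r^3 - 2*r^2 - 15*r + 36) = (r - 3)*(r + 4)*(r^2 + r - 12) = (r - 3)*(r + 4)^2*(r - 3)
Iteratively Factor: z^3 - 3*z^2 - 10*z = (z - 5)*(z^2 + 2*z) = z*(z - 5)*(z + 2)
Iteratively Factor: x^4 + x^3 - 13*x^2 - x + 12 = (x - 1)*(x^3 + 2*x^2 - 11*x - 12) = (x - 3)*(x - 1)*(x^2 + 5*x + 4) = (x - 3)*(x - 1)*(x + 1)*(x + 4)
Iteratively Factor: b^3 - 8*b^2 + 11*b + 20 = (b + 1)*(b^2 - 9*b + 20) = (b - 4)*(b + 1)*(b - 5)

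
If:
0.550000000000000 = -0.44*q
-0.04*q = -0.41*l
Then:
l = -0.12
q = -1.25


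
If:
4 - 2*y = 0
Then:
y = 2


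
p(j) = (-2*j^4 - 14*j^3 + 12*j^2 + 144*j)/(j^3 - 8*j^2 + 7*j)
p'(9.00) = 46.03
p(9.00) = -146.25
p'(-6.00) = -0.40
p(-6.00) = 0.00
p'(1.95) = 31.33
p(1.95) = -20.71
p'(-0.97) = 7.01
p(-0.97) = 7.71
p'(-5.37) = -0.18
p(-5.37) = -0.18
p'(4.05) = 22.42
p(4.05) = 18.88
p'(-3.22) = 1.14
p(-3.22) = 0.63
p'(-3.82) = 0.63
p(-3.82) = 0.10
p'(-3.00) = 1.36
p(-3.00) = 0.90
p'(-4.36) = 0.29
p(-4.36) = -0.14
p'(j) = (-3*j^2 + 16*j - 7)*(-2*j^4 - 14*j^3 + 12*j^2 + 144*j)/(j^3 - 8*j^2 + 7*j)^2 + (-8*j^3 - 42*j^2 + 24*j + 144)/(j^3 - 8*j^2 + 7*j) = 2*(-j^4 + 16*j^3 + 29*j^2 - 242*j + 618)/(j^4 - 16*j^3 + 78*j^2 - 112*j + 49)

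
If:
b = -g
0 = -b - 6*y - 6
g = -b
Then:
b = -6*y - 6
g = 6*y + 6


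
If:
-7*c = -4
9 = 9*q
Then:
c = 4/7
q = 1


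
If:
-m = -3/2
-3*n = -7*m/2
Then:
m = 3/2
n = 7/4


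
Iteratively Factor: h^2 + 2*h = (h)*(h + 2)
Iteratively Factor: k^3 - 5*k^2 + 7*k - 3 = (k - 3)*(k^2 - 2*k + 1) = (k - 3)*(k - 1)*(k - 1)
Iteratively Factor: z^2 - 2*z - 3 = (z + 1)*(z - 3)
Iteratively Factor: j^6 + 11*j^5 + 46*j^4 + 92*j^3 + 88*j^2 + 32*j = (j + 1)*(j^5 + 10*j^4 + 36*j^3 + 56*j^2 + 32*j) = (j + 1)*(j + 4)*(j^4 + 6*j^3 + 12*j^2 + 8*j) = (j + 1)*(j + 2)*(j + 4)*(j^3 + 4*j^2 + 4*j) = (j + 1)*(j + 2)^2*(j + 4)*(j^2 + 2*j) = (j + 1)*(j + 2)^3*(j + 4)*(j)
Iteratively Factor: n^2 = (n)*(n)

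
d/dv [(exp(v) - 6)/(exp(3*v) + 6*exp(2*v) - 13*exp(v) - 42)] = (-(exp(v) - 6)*(3*exp(2*v) + 12*exp(v) - 13) + exp(3*v) + 6*exp(2*v) - 13*exp(v) - 42)*exp(v)/(exp(3*v) + 6*exp(2*v) - 13*exp(v) - 42)^2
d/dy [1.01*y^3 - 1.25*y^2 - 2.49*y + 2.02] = 3.03*y^2 - 2.5*y - 2.49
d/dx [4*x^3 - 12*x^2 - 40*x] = 12*x^2 - 24*x - 40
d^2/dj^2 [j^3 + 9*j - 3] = 6*j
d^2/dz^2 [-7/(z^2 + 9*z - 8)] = 14*(z^2 + 9*z - (2*z + 9)^2 - 8)/(z^2 + 9*z - 8)^3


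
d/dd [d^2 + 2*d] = 2*d + 2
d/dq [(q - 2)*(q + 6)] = 2*q + 4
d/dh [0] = 0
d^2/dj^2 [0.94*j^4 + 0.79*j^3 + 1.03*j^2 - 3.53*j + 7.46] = 11.28*j^2 + 4.74*j + 2.06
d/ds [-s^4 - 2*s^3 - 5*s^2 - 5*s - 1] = -4*s^3 - 6*s^2 - 10*s - 5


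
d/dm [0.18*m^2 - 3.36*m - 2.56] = 0.36*m - 3.36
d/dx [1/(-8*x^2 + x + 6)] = (16*x - 1)/(-8*x^2 + x + 6)^2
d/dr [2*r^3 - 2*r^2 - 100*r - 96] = 6*r^2 - 4*r - 100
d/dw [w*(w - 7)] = 2*w - 7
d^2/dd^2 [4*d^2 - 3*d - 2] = 8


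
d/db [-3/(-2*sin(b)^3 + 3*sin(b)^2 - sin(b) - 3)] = 3*(-6*sin(b)^2 + 6*sin(b) - 1)*cos(b)/(2*sin(b)^3 - 3*sin(b)^2 + sin(b) + 3)^2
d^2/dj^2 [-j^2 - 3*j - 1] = -2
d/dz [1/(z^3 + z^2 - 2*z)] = (-3*z^2 - 2*z + 2)/(z^2*(z^2 + z - 2)^2)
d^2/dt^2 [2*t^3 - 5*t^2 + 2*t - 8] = 12*t - 10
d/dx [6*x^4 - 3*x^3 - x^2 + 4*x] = 24*x^3 - 9*x^2 - 2*x + 4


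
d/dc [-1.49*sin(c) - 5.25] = -1.49*cos(c)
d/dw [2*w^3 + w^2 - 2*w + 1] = 6*w^2 + 2*w - 2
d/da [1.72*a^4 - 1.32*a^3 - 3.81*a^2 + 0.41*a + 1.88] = 6.88*a^3 - 3.96*a^2 - 7.62*a + 0.41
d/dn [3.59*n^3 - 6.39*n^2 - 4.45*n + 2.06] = 10.77*n^2 - 12.78*n - 4.45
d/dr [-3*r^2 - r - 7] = -6*r - 1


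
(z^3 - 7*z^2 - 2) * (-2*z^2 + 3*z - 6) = -2*z^5 + 17*z^4 - 27*z^3 + 46*z^2 - 6*z + 12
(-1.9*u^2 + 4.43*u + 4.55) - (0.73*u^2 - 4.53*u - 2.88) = -2.63*u^2 + 8.96*u + 7.43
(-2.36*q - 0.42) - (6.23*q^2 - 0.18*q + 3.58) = -6.23*q^2 - 2.18*q - 4.0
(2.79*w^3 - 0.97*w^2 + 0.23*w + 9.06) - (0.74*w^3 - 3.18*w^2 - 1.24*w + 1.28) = 2.05*w^3 + 2.21*w^2 + 1.47*w + 7.78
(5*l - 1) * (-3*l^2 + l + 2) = -15*l^3 + 8*l^2 + 9*l - 2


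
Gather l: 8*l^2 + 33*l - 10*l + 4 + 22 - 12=8*l^2 + 23*l + 14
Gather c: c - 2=c - 2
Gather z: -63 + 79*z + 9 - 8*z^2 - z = -8*z^2 + 78*z - 54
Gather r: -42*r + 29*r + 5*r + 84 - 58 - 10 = 16 - 8*r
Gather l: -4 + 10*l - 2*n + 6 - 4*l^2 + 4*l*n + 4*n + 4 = -4*l^2 + l*(4*n + 10) + 2*n + 6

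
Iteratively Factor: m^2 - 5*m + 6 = (m - 3)*(m - 2)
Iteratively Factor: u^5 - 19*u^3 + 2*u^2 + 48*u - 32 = (u - 4)*(u^4 + 4*u^3 - 3*u^2 - 10*u + 8) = (u - 4)*(u + 2)*(u^3 + 2*u^2 - 7*u + 4) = (u - 4)*(u - 1)*(u + 2)*(u^2 + 3*u - 4) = (u - 4)*(u - 1)*(u + 2)*(u + 4)*(u - 1)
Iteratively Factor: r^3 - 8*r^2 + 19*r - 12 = (r - 3)*(r^2 - 5*r + 4) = (r - 4)*(r - 3)*(r - 1)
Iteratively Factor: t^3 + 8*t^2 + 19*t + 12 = (t + 1)*(t^2 + 7*t + 12) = (t + 1)*(t + 4)*(t + 3)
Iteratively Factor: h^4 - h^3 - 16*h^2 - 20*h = (h - 5)*(h^3 + 4*h^2 + 4*h) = (h - 5)*(h + 2)*(h^2 + 2*h) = h*(h - 5)*(h + 2)*(h + 2)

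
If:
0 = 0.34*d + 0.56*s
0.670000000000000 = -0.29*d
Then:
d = -2.31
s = 1.40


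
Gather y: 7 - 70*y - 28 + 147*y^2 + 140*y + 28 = 147*y^2 + 70*y + 7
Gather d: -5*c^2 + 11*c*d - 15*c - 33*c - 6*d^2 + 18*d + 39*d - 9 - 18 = -5*c^2 - 48*c - 6*d^2 + d*(11*c + 57) - 27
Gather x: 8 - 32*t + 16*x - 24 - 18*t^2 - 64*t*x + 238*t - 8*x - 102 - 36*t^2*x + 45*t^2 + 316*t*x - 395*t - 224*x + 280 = 27*t^2 - 189*t + x*(-36*t^2 + 252*t - 216) + 162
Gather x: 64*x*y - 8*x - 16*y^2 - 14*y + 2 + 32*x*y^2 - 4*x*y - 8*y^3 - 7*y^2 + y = x*(32*y^2 + 60*y - 8) - 8*y^3 - 23*y^2 - 13*y + 2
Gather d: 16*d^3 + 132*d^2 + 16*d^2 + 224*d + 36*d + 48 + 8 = 16*d^3 + 148*d^2 + 260*d + 56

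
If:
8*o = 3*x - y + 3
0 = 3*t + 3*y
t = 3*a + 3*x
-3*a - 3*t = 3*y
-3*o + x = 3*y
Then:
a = 0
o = 15/31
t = 27/62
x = 9/62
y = -27/62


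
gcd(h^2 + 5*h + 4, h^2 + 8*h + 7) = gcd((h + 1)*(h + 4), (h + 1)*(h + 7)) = h + 1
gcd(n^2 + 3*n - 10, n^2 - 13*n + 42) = 1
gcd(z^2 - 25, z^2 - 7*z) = 1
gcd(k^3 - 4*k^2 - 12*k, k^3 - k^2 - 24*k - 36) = k^2 - 4*k - 12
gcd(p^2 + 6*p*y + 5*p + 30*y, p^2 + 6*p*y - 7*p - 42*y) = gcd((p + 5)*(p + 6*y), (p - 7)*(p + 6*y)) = p + 6*y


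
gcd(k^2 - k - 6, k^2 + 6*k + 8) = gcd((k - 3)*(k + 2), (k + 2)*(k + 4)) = k + 2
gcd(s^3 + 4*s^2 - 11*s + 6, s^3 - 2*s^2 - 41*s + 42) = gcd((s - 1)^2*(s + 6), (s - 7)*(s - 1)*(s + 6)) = s^2 + 5*s - 6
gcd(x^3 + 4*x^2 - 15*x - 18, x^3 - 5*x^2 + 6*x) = x - 3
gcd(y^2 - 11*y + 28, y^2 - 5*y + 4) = y - 4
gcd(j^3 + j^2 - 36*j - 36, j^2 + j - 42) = j - 6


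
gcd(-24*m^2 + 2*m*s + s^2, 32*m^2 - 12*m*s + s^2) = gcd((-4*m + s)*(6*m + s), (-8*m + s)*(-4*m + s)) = -4*m + s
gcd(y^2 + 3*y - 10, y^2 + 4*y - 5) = y + 5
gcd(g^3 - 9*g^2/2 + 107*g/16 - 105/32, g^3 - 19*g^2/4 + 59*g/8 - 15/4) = g^2 - 11*g/4 + 15/8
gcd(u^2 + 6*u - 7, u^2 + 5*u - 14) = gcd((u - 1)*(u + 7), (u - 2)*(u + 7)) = u + 7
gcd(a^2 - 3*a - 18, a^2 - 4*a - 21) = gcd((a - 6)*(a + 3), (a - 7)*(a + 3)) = a + 3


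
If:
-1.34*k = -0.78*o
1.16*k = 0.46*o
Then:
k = 0.00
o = 0.00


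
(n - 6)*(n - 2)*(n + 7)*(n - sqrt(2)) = n^4 - sqrt(2)*n^3 - n^3 - 44*n^2 + sqrt(2)*n^2 + 44*sqrt(2)*n + 84*n - 84*sqrt(2)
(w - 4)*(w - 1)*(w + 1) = w^3 - 4*w^2 - w + 4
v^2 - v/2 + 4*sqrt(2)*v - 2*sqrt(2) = (v - 1/2)*(v + 4*sqrt(2))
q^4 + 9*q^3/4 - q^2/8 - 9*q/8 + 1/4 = (q - 1/2)*(q - 1/4)*(q + 1)*(q + 2)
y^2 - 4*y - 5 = (y - 5)*(y + 1)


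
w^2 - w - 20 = (w - 5)*(w + 4)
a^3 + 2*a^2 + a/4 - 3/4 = (a - 1/2)*(a + 1)*(a + 3/2)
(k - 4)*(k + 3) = k^2 - k - 12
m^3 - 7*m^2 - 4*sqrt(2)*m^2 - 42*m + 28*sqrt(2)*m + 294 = (m - 7)*(m - 7*sqrt(2))*(m + 3*sqrt(2))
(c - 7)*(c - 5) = c^2 - 12*c + 35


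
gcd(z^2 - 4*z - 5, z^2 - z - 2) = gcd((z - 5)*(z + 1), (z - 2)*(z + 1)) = z + 1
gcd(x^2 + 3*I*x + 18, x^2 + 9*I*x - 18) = x + 6*I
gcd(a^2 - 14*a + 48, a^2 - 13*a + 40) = a - 8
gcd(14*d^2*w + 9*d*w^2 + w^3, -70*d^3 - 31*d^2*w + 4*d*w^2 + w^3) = 14*d^2 + 9*d*w + w^2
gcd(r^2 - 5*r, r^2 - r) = r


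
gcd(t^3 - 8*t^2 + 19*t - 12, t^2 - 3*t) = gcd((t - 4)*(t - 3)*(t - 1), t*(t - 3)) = t - 3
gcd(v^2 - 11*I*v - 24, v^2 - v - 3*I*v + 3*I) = v - 3*I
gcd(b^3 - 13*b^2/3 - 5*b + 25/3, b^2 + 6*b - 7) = b - 1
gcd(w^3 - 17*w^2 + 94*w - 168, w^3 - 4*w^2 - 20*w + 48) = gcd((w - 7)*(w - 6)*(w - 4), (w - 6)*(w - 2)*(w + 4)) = w - 6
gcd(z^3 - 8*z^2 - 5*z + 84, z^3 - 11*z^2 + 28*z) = z^2 - 11*z + 28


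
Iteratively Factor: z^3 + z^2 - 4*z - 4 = (z + 2)*(z^2 - z - 2) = (z - 2)*(z + 2)*(z + 1)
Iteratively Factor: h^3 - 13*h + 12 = (h - 1)*(h^2 + h - 12) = (h - 3)*(h - 1)*(h + 4)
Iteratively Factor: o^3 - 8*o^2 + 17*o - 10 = (o - 1)*(o^2 - 7*o + 10) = (o - 2)*(o - 1)*(o - 5)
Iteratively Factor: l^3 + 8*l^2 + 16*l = (l + 4)*(l^2 + 4*l) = l*(l + 4)*(l + 4)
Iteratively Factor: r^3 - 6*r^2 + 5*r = (r - 1)*(r^2 - 5*r) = r*(r - 1)*(r - 5)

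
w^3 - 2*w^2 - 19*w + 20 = (w - 5)*(w - 1)*(w + 4)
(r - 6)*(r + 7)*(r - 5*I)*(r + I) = r^4 + r^3 - 4*I*r^3 - 37*r^2 - 4*I*r^2 + 5*r + 168*I*r - 210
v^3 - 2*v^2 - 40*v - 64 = (v - 8)*(v + 2)*(v + 4)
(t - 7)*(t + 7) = t^2 - 49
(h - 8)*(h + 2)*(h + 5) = h^3 - h^2 - 46*h - 80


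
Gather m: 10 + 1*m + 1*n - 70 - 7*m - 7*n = -6*m - 6*n - 60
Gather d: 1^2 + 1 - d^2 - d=-d^2 - d + 2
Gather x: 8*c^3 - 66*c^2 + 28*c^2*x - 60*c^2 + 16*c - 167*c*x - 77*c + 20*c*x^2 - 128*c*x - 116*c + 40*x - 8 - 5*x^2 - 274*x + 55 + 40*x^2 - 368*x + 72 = 8*c^3 - 126*c^2 - 177*c + x^2*(20*c + 35) + x*(28*c^2 - 295*c - 602) + 119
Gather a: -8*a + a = -7*a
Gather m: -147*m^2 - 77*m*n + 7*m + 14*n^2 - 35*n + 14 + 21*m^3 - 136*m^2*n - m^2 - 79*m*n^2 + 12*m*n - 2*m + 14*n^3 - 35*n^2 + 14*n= 21*m^3 + m^2*(-136*n - 148) + m*(-79*n^2 - 65*n + 5) + 14*n^3 - 21*n^2 - 21*n + 14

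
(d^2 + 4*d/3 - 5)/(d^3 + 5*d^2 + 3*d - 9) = (d - 5/3)/(d^2 + 2*d - 3)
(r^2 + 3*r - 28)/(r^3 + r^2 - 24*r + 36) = (r^2 + 3*r - 28)/(r^3 + r^2 - 24*r + 36)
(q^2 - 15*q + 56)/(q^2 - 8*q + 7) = (q - 8)/(q - 1)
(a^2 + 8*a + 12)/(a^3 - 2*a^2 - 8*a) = (a + 6)/(a*(a - 4))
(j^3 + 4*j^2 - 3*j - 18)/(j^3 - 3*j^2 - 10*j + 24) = (j + 3)/(j - 4)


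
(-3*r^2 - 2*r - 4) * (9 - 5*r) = 15*r^3 - 17*r^2 + 2*r - 36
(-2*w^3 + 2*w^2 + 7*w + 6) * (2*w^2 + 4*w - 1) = -4*w^5 - 4*w^4 + 24*w^3 + 38*w^2 + 17*w - 6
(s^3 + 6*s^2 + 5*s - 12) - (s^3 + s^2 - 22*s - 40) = 5*s^2 + 27*s + 28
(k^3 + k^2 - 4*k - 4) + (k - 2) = k^3 + k^2 - 3*k - 6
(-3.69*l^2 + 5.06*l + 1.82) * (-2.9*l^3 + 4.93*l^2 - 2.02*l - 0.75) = 10.701*l^5 - 32.8657*l^4 + 27.1216*l^3 + 1.5189*l^2 - 7.4714*l - 1.365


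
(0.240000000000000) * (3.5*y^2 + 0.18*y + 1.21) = 0.84*y^2 + 0.0432*y + 0.2904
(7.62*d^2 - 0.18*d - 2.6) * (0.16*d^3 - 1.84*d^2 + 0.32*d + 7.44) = 1.2192*d^5 - 14.0496*d^4 + 2.3536*d^3 + 61.4192*d^2 - 2.1712*d - 19.344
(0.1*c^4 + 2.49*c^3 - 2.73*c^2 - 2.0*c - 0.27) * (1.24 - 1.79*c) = -0.179*c^5 - 4.3331*c^4 + 7.9743*c^3 + 0.1948*c^2 - 1.9967*c - 0.3348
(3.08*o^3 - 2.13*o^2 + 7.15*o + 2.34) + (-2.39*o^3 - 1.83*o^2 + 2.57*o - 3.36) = 0.69*o^3 - 3.96*o^2 + 9.72*o - 1.02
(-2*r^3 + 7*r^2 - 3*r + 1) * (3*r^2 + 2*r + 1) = -6*r^5 + 17*r^4 + 3*r^3 + 4*r^2 - r + 1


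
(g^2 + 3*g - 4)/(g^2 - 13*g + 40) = (g^2 + 3*g - 4)/(g^2 - 13*g + 40)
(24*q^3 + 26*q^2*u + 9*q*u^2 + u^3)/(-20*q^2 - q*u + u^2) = (-6*q^2 - 5*q*u - u^2)/(5*q - u)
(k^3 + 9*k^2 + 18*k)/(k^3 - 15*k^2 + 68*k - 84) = k*(k^2 + 9*k + 18)/(k^3 - 15*k^2 + 68*k - 84)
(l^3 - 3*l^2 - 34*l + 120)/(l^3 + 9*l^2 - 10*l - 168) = (l - 5)/(l + 7)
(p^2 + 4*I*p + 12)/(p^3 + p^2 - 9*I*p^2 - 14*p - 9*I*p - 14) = (p + 6*I)/(p^2 + p*(1 - 7*I) - 7*I)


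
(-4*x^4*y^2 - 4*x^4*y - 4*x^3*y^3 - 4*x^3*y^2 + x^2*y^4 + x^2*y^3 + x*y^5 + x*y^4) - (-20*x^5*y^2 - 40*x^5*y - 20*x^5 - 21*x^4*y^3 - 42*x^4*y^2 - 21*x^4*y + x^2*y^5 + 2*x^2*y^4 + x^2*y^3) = 20*x^5*y^2 + 40*x^5*y + 20*x^5 + 21*x^4*y^3 + 38*x^4*y^2 + 17*x^4*y - 4*x^3*y^3 - 4*x^3*y^2 - x^2*y^5 - x^2*y^4 + x*y^5 + x*y^4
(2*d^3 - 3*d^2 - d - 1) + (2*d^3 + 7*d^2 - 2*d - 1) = 4*d^3 + 4*d^2 - 3*d - 2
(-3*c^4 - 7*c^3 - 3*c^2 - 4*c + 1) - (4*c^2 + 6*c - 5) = -3*c^4 - 7*c^3 - 7*c^2 - 10*c + 6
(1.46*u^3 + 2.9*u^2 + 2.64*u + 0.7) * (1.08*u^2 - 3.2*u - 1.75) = 1.5768*u^5 - 1.54*u^4 - 8.9838*u^3 - 12.767*u^2 - 6.86*u - 1.225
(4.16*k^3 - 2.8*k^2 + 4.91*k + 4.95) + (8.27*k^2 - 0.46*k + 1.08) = 4.16*k^3 + 5.47*k^2 + 4.45*k + 6.03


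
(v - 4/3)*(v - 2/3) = v^2 - 2*v + 8/9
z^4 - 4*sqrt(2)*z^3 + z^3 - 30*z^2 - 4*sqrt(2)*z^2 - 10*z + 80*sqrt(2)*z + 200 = (z - 4)*(z + 5)*(z - 5*sqrt(2))*(z + sqrt(2))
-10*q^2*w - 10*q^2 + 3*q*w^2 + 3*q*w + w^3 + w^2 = (-2*q + w)*(5*q + w)*(w + 1)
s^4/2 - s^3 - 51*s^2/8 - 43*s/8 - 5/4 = (s/2 + 1)*(s - 5)*(s + 1/2)^2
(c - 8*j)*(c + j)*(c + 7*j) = c^3 - 57*c*j^2 - 56*j^3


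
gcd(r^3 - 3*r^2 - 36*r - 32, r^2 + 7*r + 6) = r + 1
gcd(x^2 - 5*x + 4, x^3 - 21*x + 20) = x^2 - 5*x + 4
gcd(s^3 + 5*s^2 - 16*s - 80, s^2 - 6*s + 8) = s - 4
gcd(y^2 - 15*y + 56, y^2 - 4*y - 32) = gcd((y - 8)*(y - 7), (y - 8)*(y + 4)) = y - 8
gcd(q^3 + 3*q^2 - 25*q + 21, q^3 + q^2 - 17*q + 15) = q^2 - 4*q + 3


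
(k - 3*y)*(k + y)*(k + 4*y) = k^3 + 2*k^2*y - 11*k*y^2 - 12*y^3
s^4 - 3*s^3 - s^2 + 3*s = s*(s - 3)*(s - 1)*(s + 1)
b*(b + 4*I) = b^2 + 4*I*b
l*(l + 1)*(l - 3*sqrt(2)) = l^3 - 3*sqrt(2)*l^2 + l^2 - 3*sqrt(2)*l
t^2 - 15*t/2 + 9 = (t - 6)*(t - 3/2)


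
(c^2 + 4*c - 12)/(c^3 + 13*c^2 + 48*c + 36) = (c - 2)/(c^2 + 7*c + 6)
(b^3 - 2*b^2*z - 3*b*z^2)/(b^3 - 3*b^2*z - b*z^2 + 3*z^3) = b/(b - z)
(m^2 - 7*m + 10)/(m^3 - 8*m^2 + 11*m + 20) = (m - 2)/(m^2 - 3*m - 4)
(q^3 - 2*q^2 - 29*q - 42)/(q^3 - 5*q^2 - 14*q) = (q + 3)/q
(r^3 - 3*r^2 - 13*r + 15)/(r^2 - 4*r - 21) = (r^2 - 6*r + 5)/(r - 7)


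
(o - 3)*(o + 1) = o^2 - 2*o - 3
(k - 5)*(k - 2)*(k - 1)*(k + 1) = k^4 - 7*k^3 + 9*k^2 + 7*k - 10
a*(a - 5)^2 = a^3 - 10*a^2 + 25*a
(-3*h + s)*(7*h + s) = -21*h^2 + 4*h*s + s^2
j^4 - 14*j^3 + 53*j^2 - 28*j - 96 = (j - 8)*(j - 4)*(j - 3)*(j + 1)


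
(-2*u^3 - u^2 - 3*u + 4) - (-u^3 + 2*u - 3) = -u^3 - u^2 - 5*u + 7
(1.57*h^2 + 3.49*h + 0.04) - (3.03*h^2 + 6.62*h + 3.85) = -1.46*h^2 - 3.13*h - 3.81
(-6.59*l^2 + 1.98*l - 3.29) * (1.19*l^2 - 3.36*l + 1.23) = -7.8421*l^4 + 24.4986*l^3 - 18.6736*l^2 + 13.4898*l - 4.0467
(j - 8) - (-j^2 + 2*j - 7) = j^2 - j - 1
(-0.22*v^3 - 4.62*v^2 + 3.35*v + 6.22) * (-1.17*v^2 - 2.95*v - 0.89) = 0.2574*v^5 + 6.0544*v^4 + 9.9053*v^3 - 13.0481*v^2 - 21.3305*v - 5.5358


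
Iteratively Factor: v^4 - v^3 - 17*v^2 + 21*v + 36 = (v + 4)*(v^3 - 5*v^2 + 3*v + 9) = (v - 3)*(v + 4)*(v^2 - 2*v - 3) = (v - 3)^2*(v + 4)*(v + 1)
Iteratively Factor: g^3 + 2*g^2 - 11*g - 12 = (g + 1)*(g^2 + g - 12) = (g + 1)*(g + 4)*(g - 3)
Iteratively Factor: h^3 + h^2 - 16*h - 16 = (h + 4)*(h^2 - 3*h - 4) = (h + 1)*(h + 4)*(h - 4)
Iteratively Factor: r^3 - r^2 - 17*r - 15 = (r + 1)*(r^2 - 2*r - 15) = (r - 5)*(r + 1)*(r + 3)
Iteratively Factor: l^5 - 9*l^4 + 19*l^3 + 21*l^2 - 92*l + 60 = (l - 5)*(l^4 - 4*l^3 - l^2 + 16*l - 12) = (l - 5)*(l - 2)*(l^3 - 2*l^2 - 5*l + 6) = (l - 5)*(l - 2)*(l - 1)*(l^2 - l - 6) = (l - 5)*(l - 2)*(l - 1)*(l + 2)*(l - 3)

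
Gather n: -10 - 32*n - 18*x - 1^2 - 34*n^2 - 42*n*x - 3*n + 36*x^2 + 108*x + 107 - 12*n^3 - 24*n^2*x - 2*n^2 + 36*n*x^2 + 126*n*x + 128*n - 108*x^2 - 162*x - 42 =-12*n^3 + n^2*(-24*x - 36) + n*(36*x^2 + 84*x + 93) - 72*x^2 - 72*x + 54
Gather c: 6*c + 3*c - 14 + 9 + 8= 9*c + 3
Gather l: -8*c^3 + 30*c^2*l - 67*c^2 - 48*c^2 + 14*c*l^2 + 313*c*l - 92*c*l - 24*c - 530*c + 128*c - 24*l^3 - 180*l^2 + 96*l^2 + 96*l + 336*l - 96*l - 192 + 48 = -8*c^3 - 115*c^2 - 426*c - 24*l^3 + l^2*(14*c - 84) + l*(30*c^2 + 221*c + 336) - 144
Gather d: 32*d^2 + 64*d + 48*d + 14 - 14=32*d^2 + 112*d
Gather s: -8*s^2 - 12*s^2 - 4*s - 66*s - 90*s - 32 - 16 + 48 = -20*s^2 - 160*s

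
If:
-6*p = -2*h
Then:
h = 3*p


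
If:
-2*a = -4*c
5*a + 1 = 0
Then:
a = -1/5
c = -1/10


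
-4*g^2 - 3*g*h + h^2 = (-4*g + h)*(g + h)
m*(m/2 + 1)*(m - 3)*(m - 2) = m^4/2 - 3*m^3/2 - 2*m^2 + 6*m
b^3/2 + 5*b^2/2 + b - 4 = (b/2 + 1)*(b - 1)*(b + 4)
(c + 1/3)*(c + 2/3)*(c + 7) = c^3 + 8*c^2 + 65*c/9 + 14/9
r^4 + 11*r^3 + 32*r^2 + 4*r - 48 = (r - 1)*(r + 2)*(r + 4)*(r + 6)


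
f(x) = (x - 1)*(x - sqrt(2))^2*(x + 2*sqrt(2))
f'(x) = (x - 1)*(x - sqrt(2))^2 + (x - 1)*(x + 2*sqrt(2))*(2*x - 2*sqrt(2)) + (x - sqrt(2))^2*(x + 2*sqrt(2)) = 4*x^3 - 3*x^2 - 12*x + 4*sqrt(2) + 6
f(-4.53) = 332.48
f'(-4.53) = -367.38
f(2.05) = 2.07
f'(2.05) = 8.91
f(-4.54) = 336.17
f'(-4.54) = -370.00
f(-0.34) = -10.26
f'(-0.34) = 15.23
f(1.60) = 0.09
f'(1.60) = 1.16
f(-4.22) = 230.59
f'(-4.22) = -291.73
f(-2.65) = -10.76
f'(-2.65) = -52.05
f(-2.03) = -28.70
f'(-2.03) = -9.81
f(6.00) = 928.28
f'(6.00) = 695.66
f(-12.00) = 21454.46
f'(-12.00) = -7188.34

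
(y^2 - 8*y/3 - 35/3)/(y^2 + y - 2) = (y^2 - 8*y/3 - 35/3)/(y^2 + y - 2)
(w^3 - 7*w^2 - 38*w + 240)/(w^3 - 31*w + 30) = (w - 8)/(w - 1)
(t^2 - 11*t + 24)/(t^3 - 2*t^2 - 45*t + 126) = (t - 8)/(t^2 + t - 42)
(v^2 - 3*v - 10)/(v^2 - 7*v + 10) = (v + 2)/(v - 2)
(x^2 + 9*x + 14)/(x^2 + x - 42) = (x + 2)/(x - 6)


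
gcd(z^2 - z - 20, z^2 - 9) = 1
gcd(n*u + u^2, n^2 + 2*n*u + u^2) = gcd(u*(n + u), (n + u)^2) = n + u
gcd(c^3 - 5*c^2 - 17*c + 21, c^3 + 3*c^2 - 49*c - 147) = c^2 - 4*c - 21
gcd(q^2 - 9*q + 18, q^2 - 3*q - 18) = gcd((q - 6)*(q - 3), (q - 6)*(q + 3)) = q - 6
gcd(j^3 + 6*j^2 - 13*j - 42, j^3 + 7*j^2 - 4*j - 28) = j^2 + 9*j + 14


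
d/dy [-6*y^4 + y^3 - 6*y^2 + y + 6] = -24*y^3 + 3*y^2 - 12*y + 1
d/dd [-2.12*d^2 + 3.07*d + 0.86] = 3.07 - 4.24*d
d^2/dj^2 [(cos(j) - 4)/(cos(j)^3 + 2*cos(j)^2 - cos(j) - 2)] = (14*sin(j)^4*cos(j) + 50*sin(j)^4 - 150*sin(j)^2*cos(j) - 107*sin(j)^2 - 18*cos(j)^5 - 5*cos(j)*cos(3*j) + 94*cos(j) - 10*cos(3*j) + 101)/((cos(j) + 2)^3*sin(j)^4)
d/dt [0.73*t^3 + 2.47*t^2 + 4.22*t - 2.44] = 2.19*t^2 + 4.94*t + 4.22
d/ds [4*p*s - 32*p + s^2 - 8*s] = 4*p + 2*s - 8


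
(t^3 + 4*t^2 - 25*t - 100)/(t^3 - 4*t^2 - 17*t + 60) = (t + 5)/(t - 3)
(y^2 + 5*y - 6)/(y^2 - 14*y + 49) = (y^2 + 5*y - 6)/(y^2 - 14*y + 49)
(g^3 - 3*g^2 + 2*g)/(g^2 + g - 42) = g*(g^2 - 3*g + 2)/(g^2 + g - 42)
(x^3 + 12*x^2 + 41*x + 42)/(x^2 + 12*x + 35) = (x^2 + 5*x + 6)/(x + 5)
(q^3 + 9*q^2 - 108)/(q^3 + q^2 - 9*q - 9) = (q^2 + 12*q + 36)/(q^2 + 4*q + 3)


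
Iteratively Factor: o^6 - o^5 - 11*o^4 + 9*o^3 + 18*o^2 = (o)*(o^5 - o^4 - 11*o^3 + 9*o^2 + 18*o) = o*(o - 2)*(o^4 + o^3 - 9*o^2 - 9*o) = o*(o - 2)*(o + 1)*(o^3 - 9*o) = o*(o - 3)*(o - 2)*(o + 1)*(o^2 + 3*o) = o*(o - 3)*(o - 2)*(o + 1)*(o + 3)*(o)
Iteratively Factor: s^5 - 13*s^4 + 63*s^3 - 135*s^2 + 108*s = (s - 3)*(s^4 - 10*s^3 + 33*s^2 - 36*s) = (s - 4)*(s - 3)*(s^3 - 6*s^2 + 9*s) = (s - 4)*(s - 3)^2*(s^2 - 3*s) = s*(s - 4)*(s - 3)^2*(s - 3)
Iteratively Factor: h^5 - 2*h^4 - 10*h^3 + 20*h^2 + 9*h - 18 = (h + 3)*(h^4 - 5*h^3 + 5*h^2 + 5*h - 6) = (h + 1)*(h + 3)*(h^3 - 6*h^2 + 11*h - 6) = (h - 1)*(h + 1)*(h + 3)*(h^2 - 5*h + 6) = (h - 2)*(h - 1)*(h + 1)*(h + 3)*(h - 3)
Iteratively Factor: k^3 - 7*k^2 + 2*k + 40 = (k + 2)*(k^2 - 9*k + 20) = (k - 5)*(k + 2)*(k - 4)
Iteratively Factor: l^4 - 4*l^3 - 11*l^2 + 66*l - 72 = (l - 2)*(l^3 - 2*l^2 - 15*l + 36) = (l - 2)*(l + 4)*(l^2 - 6*l + 9) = (l - 3)*(l - 2)*(l + 4)*(l - 3)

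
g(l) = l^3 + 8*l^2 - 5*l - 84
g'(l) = 3*l^2 + 16*l - 5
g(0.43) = -84.59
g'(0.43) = 2.43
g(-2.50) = -37.12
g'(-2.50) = -26.25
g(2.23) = -44.28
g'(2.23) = 45.60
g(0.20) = -84.67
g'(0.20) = -1.68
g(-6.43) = 13.06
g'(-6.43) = 16.15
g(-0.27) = -82.09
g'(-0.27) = -9.10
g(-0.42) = -80.56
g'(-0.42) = -11.19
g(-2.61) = -34.23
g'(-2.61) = -26.32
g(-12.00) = -600.00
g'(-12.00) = 235.00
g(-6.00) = 18.00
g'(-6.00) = 7.00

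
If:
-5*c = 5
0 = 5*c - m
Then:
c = -1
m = -5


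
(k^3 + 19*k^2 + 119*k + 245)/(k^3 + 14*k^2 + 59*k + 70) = (k + 7)/(k + 2)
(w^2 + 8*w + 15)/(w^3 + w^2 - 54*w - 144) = (w + 5)/(w^2 - 2*w - 48)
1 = 1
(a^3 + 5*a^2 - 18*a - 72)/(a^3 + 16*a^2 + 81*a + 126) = (a - 4)/(a + 7)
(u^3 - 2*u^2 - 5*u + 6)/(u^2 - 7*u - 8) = (-u^3 + 2*u^2 + 5*u - 6)/(-u^2 + 7*u + 8)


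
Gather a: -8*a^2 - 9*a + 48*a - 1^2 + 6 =-8*a^2 + 39*a + 5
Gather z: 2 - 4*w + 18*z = -4*w + 18*z + 2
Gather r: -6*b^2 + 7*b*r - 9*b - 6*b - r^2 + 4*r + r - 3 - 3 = -6*b^2 - 15*b - r^2 + r*(7*b + 5) - 6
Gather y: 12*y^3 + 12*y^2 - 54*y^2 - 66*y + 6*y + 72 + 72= 12*y^3 - 42*y^2 - 60*y + 144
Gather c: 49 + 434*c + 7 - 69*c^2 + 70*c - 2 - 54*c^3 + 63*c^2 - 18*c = -54*c^3 - 6*c^2 + 486*c + 54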